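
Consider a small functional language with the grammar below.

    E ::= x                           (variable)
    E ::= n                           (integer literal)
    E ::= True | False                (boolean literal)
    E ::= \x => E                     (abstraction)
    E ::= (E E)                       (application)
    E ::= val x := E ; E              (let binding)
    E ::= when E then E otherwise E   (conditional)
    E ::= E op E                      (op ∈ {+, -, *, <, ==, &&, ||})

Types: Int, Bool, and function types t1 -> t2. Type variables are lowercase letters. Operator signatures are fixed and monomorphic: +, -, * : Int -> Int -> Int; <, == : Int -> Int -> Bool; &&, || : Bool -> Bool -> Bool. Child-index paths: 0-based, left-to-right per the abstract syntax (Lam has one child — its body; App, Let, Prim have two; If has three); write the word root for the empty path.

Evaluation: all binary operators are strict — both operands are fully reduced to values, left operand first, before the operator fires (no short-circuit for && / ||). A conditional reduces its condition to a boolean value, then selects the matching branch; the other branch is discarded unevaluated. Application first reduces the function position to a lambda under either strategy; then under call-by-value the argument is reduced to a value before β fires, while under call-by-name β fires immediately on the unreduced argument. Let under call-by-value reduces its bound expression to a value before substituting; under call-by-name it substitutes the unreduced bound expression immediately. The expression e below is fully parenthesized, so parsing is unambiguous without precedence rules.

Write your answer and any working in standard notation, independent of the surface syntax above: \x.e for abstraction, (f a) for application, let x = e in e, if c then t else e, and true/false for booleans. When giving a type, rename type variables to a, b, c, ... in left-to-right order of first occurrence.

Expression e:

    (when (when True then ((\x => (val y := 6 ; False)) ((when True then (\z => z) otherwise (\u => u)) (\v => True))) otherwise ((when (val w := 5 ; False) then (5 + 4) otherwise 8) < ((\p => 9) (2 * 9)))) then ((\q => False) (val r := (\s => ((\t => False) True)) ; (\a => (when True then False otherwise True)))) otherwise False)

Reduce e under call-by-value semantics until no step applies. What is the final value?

Answer: false

Working:
step 0: (if (if true then ((\x.(let y = 6 in false)) ((if true then (\z.z) else (\u.u)) (\v.true))) else ((if (let w = 5 in false) then (5 + 4) else 8) < ((\p.9) (2 * 9)))) then ((\q.false) (let r = (\s.((\t.false) true)) in (\a.(if true then false else true)))) else false)
step 1: [if@0] (if ((\x.(let y = 6 in false)) ((if true then (\z.z) else (\u.u)) (\v.true))) then ((\q.false) (let r = (\s.((\t.false) true)) in (\a.(if true then false else true)))) else false)
step 2: [if@0.1.0] (if ((\x.(let y = 6 in false)) ((\z.z) (\v.true))) then ((\q.false) (let r = (\s.((\t.false) true)) in (\a.(if true then false else true)))) else false)
step 3: [beta@0.1] (if ((\x.(let y = 6 in false)) (\v.true)) then ((\q.false) (let r = (\s.((\t.false) true)) in (\a.(if true then false else true)))) else false)
step 4: [beta@0] (if (let y = 6 in false) then ((\q.false) (let r = (\s.((\t.false) true)) in (\a.(if true then false else true)))) else false)
step 5: [let@0] (if false then ((\q.false) (let r = (\s.((\t.false) true)) in (\a.(if true then false else true)))) else false)
step 6: [if@root] false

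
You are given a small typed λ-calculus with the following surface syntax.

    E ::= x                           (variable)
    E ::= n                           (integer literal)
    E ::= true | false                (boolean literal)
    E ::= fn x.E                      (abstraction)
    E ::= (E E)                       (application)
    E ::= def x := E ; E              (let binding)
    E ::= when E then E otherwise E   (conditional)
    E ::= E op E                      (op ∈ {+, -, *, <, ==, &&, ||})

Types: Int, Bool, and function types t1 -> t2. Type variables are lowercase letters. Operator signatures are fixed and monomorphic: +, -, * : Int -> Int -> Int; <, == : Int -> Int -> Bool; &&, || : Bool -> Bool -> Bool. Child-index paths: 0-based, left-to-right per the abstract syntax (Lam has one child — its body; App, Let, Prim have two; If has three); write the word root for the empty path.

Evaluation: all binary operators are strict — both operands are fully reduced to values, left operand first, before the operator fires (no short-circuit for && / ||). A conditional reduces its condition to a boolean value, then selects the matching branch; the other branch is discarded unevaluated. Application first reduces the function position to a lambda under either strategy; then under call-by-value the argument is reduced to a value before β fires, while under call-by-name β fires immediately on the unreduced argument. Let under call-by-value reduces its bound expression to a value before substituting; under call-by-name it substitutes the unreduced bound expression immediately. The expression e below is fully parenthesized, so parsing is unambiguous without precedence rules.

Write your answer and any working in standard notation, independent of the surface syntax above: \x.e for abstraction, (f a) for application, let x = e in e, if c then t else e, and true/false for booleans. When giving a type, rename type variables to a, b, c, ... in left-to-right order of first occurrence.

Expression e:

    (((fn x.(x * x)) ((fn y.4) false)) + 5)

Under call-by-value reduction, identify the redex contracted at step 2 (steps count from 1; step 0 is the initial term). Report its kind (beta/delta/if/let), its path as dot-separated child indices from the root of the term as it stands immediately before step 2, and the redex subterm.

Derivation:
step 0: (((\x.(x * x)) ((\y.4) false)) + 5)
step 1: [beta@0.1] (((\x.(x * x)) 4) + 5)
step 2: [beta@0] ((4 * 4) + 5)

Answer: beta at 0 : ((\x.(x * x)) 4)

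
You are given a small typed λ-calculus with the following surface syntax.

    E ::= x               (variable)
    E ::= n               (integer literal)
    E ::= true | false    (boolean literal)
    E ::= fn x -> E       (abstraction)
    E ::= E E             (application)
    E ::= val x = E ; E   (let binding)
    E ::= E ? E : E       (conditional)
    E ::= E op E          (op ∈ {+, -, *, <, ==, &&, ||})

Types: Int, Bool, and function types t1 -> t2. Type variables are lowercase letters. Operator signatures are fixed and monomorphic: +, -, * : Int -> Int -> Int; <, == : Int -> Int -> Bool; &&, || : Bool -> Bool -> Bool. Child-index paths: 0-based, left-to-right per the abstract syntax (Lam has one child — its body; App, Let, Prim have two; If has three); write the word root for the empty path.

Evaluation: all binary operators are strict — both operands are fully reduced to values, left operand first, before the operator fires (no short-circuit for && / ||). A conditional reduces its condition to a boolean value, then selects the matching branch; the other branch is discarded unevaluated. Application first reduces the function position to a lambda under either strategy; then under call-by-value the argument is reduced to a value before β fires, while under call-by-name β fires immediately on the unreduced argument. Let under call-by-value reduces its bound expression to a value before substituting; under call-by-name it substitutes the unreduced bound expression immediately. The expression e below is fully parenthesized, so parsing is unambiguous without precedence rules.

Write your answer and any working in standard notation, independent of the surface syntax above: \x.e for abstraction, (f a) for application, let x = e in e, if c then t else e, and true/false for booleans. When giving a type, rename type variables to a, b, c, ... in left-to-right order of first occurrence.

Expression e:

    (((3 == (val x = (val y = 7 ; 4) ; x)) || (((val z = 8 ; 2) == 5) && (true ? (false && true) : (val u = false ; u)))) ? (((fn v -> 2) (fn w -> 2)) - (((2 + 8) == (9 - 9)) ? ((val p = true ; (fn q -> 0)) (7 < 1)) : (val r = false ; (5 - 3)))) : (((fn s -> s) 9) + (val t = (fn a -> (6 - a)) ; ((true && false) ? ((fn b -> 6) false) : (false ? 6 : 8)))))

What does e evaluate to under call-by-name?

Trace:
step 0: (if ((3 == (let x = (let y = 7 in 4) in x)) || (((let z = 8 in 2) == 5) && (if true then (false && true) else (let u = false in u)))) then (((\v.2) (\w.2)) - (if ((2 + 8) == (9 - 9)) then ((let p = true in (\q.0)) (7 < 1)) else (let r = false in (5 - 3)))) else (((\s.s) 9) + (let t = (\a.(6 - a)) in (if (true && false) then ((\b.6) false) else (if false then 6 else 8)))))
step 1: [let@0.0.1] (if ((3 == (let y = 7 in 4)) || (((let z = 8 in 2) == 5) && (if true then (false && true) else (let u = false in u)))) then (((\v.2) (\w.2)) - (if ((2 + 8) == (9 - 9)) then ((let p = true in (\q.0)) (7 < 1)) else (let r = false in (5 - 3)))) else (((\s.s) 9) + (let t = (\a.(6 - a)) in (if (true && false) then ((\b.6) false) else (if false then 6 else 8)))))
step 2: [let@0.0.1] (if ((3 == 4) || (((let z = 8 in 2) == 5) && (if true then (false && true) else (let u = false in u)))) then (((\v.2) (\w.2)) - (if ((2 + 8) == (9 - 9)) then ((let p = true in (\q.0)) (7 < 1)) else (let r = false in (5 - 3)))) else (((\s.s) 9) + (let t = (\a.(6 - a)) in (if (true && false) then ((\b.6) false) else (if false then 6 else 8)))))
step 3: [delta@0.0] (if (false || (((let z = 8 in 2) == 5) && (if true then (false && true) else (let u = false in u)))) then (((\v.2) (\w.2)) - (if ((2 + 8) == (9 - 9)) then ((let p = true in (\q.0)) (7 < 1)) else (let r = false in (5 - 3)))) else (((\s.s) 9) + (let t = (\a.(6 - a)) in (if (true && false) then ((\b.6) false) else (if false then 6 else 8)))))
step 4: [let@0.1.0.0] (if (false || ((2 == 5) && (if true then (false && true) else (let u = false in u)))) then (((\v.2) (\w.2)) - (if ((2 + 8) == (9 - 9)) then ((let p = true in (\q.0)) (7 < 1)) else (let r = false in (5 - 3)))) else (((\s.s) 9) + (let t = (\a.(6 - a)) in (if (true && false) then ((\b.6) false) else (if false then 6 else 8)))))
step 5: [delta@0.1.0] (if (false || (false && (if true then (false && true) else (let u = false in u)))) then (((\v.2) (\w.2)) - (if ((2 + 8) == (9 - 9)) then ((let p = true in (\q.0)) (7 < 1)) else (let r = false in (5 - 3)))) else (((\s.s) 9) + (let t = (\a.(6 - a)) in (if (true && false) then ((\b.6) false) else (if false then 6 else 8)))))
step 6: [if@0.1.1] (if (false || (false && (false && true))) then (((\v.2) (\w.2)) - (if ((2 + 8) == (9 - 9)) then ((let p = true in (\q.0)) (7 < 1)) else (let r = false in (5 - 3)))) else (((\s.s) 9) + (let t = (\a.(6 - a)) in (if (true && false) then ((\b.6) false) else (if false then 6 else 8)))))
step 7: [delta@0.1.1] (if (false || (false && false)) then (((\v.2) (\w.2)) - (if ((2 + 8) == (9 - 9)) then ((let p = true in (\q.0)) (7 < 1)) else (let r = false in (5 - 3)))) else (((\s.s) 9) + (let t = (\a.(6 - a)) in (if (true && false) then ((\b.6) false) else (if false then 6 else 8)))))
step 8: [delta@0.1] (if (false || false) then (((\v.2) (\w.2)) - (if ((2 + 8) == (9 - 9)) then ((let p = true in (\q.0)) (7 < 1)) else (let r = false in (5 - 3)))) else (((\s.s) 9) + (let t = (\a.(6 - a)) in (if (true && false) then ((\b.6) false) else (if false then 6 else 8)))))
step 9: [delta@0] (if false then (((\v.2) (\w.2)) - (if ((2 + 8) == (9 - 9)) then ((let p = true in (\q.0)) (7 < 1)) else (let r = false in (5 - 3)))) else (((\s.s) 9) + (let t = (\a.(6 - a)) in (if (true && false) then ((\b.6) false) else (if false then 6 else 8)))))
step 10: [if@root] (((\s.s) 9) + (let t = (\a.(6 - a)) in (if (true && false) then ((\b.6) false) else (if false then 6 else 8))))
step 11: [beta@0] (9 + (let t = (\a.(6 - a)) in (if (true && false) then ((\b.6) false) else (if false then 6 else 8))))
step 12: [let@1] (9 + (if (true && false) then ((\b.6) false) else (if false then 6 else 8)))
step 13: [delta@1.0] (9 + (if false then ((\b.6) false) else (if false then 6 else 8)))
step 14: [if@1] (9 + (if false then 6 else 8))
step 15: [if@1] (9 + 8)
step 16: [delta@root] 17

Answer: 17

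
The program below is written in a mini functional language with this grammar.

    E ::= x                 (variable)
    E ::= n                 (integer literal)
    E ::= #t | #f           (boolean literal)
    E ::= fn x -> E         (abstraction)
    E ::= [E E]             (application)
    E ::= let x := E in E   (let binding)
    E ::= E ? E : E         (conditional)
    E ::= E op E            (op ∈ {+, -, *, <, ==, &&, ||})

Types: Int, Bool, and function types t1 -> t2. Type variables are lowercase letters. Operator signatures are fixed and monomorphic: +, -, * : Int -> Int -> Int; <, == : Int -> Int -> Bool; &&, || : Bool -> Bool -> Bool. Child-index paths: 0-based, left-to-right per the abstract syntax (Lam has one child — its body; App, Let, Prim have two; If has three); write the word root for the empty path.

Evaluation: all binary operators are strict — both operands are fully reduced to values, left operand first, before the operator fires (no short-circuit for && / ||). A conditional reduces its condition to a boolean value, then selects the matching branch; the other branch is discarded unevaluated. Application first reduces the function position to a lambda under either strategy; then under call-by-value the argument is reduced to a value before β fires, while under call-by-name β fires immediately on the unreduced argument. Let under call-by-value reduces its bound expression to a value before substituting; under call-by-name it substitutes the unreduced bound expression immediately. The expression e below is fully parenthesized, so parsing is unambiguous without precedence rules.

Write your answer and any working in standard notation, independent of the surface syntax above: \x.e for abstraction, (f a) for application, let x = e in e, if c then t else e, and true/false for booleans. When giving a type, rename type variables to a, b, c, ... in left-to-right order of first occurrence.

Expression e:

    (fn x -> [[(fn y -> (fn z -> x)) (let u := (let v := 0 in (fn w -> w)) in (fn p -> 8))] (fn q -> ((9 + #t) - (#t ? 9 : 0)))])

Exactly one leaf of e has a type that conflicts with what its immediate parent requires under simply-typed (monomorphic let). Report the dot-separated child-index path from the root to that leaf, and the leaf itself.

Answer: 0.1.0.0.1 : true

Derivation:
x : a
\z._ : c -> a
\y._ : b -> c -> a
let v : Int
w : d
\w._ : d -> d
let u : d -> d
\p._ : e -> Int
  unify b -> c -> a ~ (e -> Int) -> f
  unify b ~ e -> Int
  unify c -> a ~ f
_ _ : c -> a
  unify Int ~ Int
  unify Bool ~ Int
  FAIL: mismatch Bool ~ Int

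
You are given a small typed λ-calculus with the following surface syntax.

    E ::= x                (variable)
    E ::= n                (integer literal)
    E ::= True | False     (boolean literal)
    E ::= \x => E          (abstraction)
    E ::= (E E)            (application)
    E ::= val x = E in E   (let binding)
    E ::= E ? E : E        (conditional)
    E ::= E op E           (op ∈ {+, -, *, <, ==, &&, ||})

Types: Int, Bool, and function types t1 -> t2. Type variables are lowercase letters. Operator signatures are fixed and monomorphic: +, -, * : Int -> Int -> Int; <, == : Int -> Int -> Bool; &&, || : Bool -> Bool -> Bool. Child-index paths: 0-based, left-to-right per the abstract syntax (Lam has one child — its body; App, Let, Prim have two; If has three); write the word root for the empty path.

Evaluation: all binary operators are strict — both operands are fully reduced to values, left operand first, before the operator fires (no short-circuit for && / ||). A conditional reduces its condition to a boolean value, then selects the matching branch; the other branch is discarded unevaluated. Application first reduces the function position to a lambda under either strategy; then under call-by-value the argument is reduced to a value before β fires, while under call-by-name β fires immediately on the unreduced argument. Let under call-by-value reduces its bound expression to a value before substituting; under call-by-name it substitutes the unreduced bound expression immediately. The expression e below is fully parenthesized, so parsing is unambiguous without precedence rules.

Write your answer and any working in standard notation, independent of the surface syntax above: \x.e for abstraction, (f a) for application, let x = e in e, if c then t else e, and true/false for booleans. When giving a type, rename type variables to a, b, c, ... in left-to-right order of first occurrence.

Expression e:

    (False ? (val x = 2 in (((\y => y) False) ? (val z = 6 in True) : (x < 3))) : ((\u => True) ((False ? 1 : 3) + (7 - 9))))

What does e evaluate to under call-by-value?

Answer: true

Working:
step 0: (if false then (let x = 2 in (if ((\y.y) false) then (let z = 6 in true) else (x < 3))) else ((\u.true) ((if false then 1 else 3) + (7 - 9))))
step 1: [if@root] ((\u.true) ((if false then 1 else 3) + (7 - 9)))
step 2: [if@1.0] ((\u.true) (3 + (7 - 9)))
step 3: [delta@1.1] ((\u.true) (3 + -2))
step 4: [delta@1] ((\u.true) 1)
step 5: [beta@root] true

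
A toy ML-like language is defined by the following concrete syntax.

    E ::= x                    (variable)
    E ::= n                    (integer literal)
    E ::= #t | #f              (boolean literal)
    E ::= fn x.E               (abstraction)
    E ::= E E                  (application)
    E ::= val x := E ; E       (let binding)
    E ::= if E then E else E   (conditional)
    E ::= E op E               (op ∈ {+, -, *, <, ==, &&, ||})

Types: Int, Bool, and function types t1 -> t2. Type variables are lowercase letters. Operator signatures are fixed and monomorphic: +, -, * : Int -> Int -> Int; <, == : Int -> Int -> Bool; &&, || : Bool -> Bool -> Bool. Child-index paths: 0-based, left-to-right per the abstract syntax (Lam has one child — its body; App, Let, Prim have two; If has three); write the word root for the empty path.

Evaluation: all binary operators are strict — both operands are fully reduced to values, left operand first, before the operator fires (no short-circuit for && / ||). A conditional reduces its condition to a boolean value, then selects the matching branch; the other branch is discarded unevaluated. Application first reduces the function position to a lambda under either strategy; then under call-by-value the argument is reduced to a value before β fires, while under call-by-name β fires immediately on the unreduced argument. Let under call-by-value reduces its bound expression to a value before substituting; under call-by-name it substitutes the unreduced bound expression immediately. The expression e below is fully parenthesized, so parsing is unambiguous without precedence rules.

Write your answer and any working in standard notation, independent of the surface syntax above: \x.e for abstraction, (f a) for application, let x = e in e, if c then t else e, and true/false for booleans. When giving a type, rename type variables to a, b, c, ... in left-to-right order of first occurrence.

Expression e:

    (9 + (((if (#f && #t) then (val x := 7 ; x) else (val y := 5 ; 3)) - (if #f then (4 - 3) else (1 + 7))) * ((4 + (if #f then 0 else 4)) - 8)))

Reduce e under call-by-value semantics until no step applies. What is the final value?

Answer: 9

Trace:
step 0: (9 + (((if (false && true) then (let x = 7 in x) else (let y = 5 in 3)) - (if false then (4 - 3) else (1 + 7))) * ((4 + (if false then 0 else 4)) - 8)))
step 1: [delta@1.0.0.0] (9 + (((if false then (let x = 7 in x) else (let y = 5 in 3)) - (if false then (4 - 3) else (1 + 7))) * ((4 + (if false then 0 else 4)) - 8)))
step 2: [if@1.0.0] (9 + (((let y = 5 in 3) - (if false then (4 - 3) else (1 + 7))) * ((4 + (if false then 0 else 4)) - 8)))
step 3: [let@1.0.0] (9 + ((3 - (if false then (4 - 3) else (1 + 7))) * ((4 + (if false then 0 else 4)) - 8)))
step 4: [if@1.0.1] (9 + ((3 - (1 + 7)) * ((4 + (if false then 0 else 4)) - 8)))
step 5: [delta@1.0.1] (9 + ((3 - 8) * ((4 + (if false then 0 else 4)) - 8)))
step 6: [delta@1.0] (9 + (-5 * ((4 + (if false then 0 else 4)) - 8)))
step 7: [if@1.1.0.1] (9 + (-5 * ((4 + 4) - 8)))
step 8: [delta@1.1.0] (9 + (-5 * (8 - 8)))
step 9: [delta@1.1] (9 + (-5 * 0))
step 10: [delta@1] (9 + 0)
step 11: [delta@root] 9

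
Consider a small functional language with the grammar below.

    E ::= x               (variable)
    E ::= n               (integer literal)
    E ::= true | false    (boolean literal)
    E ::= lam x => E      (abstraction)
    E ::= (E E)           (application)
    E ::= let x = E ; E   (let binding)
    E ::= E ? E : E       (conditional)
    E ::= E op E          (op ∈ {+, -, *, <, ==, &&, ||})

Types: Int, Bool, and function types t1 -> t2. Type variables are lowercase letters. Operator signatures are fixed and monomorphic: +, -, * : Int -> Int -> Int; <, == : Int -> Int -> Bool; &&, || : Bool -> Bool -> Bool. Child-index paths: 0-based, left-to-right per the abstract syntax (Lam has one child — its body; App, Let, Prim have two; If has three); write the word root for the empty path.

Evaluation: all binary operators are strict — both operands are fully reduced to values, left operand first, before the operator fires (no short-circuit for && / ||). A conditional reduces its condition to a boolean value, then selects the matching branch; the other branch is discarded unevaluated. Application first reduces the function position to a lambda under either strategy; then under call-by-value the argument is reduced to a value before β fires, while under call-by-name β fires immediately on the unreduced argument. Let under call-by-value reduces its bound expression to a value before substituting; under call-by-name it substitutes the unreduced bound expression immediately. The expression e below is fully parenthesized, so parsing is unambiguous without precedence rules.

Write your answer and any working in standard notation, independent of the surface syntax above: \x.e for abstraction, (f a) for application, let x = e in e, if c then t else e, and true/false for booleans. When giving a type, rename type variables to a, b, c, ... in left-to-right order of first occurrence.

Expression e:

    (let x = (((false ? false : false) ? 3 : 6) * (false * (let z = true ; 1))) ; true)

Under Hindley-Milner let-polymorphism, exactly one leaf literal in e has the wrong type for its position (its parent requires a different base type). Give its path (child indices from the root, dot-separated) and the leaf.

Working:
  unify Bool ~ Bool
  unify Bool ~ Bool
  unify Bool ~ Bool
  unify Int ~ Int
  unify Int ~ Int
  unify Bool ~ Int
  FAIL: mismatch Bool ~ Int

Answer: 0.1.0 : false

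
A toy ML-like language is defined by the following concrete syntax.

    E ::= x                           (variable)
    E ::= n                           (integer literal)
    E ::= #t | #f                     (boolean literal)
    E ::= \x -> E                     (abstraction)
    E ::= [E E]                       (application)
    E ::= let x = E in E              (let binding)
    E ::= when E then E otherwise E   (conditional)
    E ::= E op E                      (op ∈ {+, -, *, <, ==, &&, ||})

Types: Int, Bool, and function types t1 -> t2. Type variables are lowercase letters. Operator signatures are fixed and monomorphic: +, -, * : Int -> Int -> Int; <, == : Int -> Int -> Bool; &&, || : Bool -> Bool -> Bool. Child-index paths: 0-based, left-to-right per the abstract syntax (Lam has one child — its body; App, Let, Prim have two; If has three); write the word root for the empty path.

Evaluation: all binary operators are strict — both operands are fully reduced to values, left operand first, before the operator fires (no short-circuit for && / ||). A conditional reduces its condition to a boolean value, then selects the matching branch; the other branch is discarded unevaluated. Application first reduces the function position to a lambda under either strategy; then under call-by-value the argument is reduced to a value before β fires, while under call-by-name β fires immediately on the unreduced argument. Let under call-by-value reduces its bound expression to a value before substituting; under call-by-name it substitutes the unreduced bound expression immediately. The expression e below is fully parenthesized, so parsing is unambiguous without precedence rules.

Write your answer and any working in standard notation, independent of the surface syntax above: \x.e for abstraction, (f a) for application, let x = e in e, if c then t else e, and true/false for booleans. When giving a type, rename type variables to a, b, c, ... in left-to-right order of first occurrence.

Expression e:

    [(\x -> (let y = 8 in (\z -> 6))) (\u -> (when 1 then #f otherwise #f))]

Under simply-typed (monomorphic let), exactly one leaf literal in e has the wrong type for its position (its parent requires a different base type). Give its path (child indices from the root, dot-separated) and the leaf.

Trace:
let y : Int
\z._ : b -> Int
\x._ : a -> b -> Int
  unify Int ~ Bool
  FAIL: mismatch Int ~ Bool

Answer: 1.0.0 : 1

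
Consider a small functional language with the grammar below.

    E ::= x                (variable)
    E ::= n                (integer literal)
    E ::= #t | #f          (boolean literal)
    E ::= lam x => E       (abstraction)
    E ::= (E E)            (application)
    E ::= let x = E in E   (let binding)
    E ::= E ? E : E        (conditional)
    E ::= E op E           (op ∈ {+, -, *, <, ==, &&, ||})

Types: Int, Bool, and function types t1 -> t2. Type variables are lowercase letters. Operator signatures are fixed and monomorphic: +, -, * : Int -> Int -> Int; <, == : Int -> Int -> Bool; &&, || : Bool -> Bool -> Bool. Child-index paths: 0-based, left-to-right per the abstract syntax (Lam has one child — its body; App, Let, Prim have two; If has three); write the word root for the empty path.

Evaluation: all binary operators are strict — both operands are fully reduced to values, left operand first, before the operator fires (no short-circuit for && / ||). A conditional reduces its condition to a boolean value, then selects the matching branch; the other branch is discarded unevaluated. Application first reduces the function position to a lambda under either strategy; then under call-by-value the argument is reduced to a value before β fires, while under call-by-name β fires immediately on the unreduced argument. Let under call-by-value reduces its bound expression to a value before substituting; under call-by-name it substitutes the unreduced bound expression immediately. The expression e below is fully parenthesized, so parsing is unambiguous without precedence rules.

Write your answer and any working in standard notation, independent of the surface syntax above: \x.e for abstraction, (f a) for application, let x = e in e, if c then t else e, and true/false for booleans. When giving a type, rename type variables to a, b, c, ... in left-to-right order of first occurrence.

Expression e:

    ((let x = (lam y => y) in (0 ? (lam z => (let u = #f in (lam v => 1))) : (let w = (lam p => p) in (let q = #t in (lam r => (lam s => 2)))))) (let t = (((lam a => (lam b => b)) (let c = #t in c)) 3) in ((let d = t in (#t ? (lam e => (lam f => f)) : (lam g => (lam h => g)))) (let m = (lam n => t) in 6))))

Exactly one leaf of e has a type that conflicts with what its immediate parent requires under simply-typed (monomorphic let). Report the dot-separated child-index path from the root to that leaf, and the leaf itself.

Answer: 0.1.0 : 0

Derivation:
y : a
\y._ : a -> a
let x : a -> a
  unify Int ~ Bool
  FAIL: mismatch Int ~ Bool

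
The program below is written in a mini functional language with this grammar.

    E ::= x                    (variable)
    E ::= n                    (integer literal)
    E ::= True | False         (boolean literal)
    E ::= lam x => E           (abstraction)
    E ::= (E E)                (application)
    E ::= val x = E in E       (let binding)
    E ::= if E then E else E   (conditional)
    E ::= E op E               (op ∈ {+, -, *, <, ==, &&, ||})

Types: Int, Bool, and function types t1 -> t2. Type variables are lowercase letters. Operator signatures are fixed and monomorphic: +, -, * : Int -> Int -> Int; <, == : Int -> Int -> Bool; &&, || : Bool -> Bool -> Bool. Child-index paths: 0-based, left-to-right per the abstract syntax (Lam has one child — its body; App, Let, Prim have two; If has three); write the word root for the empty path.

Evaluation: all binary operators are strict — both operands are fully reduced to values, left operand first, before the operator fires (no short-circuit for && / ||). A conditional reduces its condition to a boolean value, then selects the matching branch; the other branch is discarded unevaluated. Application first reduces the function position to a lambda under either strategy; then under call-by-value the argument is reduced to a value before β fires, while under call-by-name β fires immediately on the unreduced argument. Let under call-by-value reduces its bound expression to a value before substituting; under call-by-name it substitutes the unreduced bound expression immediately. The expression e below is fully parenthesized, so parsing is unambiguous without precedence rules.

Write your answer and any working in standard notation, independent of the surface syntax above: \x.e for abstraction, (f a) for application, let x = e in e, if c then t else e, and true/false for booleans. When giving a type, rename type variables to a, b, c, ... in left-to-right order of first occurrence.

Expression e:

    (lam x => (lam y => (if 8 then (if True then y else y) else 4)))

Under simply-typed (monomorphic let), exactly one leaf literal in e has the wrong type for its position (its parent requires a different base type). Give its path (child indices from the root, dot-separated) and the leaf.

Answer: 0.0.0 : 8

Working:
  unify Int ~ Bool
  FAIL: mismatch Int ~ Bool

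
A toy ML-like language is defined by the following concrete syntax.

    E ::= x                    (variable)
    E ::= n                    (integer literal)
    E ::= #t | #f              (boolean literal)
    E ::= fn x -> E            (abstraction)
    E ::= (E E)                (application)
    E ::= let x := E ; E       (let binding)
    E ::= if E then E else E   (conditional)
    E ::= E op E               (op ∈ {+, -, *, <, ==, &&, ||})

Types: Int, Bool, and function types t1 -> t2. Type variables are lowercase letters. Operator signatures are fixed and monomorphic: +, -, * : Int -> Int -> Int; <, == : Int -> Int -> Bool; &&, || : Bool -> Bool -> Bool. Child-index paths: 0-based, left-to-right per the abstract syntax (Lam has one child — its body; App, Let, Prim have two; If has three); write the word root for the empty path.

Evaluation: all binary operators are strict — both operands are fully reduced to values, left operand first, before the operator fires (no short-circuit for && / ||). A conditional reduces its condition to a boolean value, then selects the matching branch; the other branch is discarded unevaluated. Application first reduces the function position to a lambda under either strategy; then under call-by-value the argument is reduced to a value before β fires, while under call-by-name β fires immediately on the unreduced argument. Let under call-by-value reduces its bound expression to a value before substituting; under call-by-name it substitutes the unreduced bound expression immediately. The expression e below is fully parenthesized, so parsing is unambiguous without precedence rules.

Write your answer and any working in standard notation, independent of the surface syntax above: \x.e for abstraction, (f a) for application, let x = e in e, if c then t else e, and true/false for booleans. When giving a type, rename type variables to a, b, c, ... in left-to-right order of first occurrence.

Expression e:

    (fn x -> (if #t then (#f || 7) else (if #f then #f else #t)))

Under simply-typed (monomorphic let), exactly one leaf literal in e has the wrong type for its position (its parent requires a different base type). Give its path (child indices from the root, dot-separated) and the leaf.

Answer: 0.1.1 : 7

Derivation:
  unify Bool ~ Bool
  unify Bool ~ Bool
  unify Int ~ Bool
  FAIL: mismatch Int ~ Bool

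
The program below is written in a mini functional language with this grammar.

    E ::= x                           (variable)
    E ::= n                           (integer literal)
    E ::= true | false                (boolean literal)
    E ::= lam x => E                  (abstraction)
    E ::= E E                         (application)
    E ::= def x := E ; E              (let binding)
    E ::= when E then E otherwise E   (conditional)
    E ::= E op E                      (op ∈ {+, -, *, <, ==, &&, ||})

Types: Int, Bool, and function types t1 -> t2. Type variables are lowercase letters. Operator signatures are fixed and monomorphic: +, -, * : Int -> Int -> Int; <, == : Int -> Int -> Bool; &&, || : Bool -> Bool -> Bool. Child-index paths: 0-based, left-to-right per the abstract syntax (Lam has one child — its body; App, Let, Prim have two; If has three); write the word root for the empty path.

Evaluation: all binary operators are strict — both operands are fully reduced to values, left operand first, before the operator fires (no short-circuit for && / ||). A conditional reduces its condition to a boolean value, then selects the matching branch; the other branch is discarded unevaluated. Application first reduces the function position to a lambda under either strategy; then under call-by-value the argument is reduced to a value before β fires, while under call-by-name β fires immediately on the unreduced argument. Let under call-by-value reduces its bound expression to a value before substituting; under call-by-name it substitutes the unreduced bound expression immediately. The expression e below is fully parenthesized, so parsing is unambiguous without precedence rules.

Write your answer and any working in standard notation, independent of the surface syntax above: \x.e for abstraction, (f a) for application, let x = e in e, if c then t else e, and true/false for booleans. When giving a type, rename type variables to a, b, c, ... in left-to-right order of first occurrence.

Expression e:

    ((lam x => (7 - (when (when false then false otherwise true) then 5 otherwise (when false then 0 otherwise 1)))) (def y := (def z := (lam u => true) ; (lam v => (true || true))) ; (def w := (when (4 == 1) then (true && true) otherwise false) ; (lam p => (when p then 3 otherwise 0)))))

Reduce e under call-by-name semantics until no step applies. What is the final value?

Trace:
step 0: ((\x.(7 - (if (if false then false else true) then 5 else (if false then 0 else 1)))) (let y = (let z = (\u.true) in (\v.(true || true))) in (let w = (if (4 == 1) then (true && true) else false) in (\p.(if p then 3 else 0)))))
step 1: [beta@root] (7 - (if (if false then false else true) then 5 else (if false then 0 else 1)))
step 2: [if@1.0] (7 - (if true then 5 else (if false then 0 else 1)))
step 3: [if@1] (7 - 5)
step 4: [delta@root] 2

Answer: 2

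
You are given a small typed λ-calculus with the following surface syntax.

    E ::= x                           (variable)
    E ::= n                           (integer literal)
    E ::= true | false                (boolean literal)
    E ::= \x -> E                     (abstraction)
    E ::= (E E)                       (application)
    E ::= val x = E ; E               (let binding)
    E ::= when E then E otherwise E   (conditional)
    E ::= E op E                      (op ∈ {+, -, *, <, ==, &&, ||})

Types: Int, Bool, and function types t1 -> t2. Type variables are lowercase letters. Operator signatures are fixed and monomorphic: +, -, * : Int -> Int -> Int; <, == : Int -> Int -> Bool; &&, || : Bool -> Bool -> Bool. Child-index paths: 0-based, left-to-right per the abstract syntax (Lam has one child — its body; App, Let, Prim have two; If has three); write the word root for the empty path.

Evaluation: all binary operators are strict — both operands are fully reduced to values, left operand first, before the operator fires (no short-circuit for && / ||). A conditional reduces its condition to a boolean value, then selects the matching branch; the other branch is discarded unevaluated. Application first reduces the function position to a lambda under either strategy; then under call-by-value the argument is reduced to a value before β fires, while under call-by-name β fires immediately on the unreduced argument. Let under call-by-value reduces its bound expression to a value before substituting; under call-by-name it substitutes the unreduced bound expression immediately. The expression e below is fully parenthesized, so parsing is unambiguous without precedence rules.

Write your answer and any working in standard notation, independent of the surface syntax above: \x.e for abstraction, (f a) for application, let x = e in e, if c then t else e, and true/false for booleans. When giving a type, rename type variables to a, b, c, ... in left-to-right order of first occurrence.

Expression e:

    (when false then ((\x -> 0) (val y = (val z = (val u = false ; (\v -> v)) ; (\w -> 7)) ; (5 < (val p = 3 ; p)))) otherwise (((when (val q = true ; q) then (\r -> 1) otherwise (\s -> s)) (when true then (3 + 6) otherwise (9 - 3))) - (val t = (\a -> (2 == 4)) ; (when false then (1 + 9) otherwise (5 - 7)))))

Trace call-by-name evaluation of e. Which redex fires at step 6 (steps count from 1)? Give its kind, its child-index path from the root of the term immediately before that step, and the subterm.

Trace:
step 0: (if false then ((\x.0) (let y = (let z = (let u = false in (\v.v)) in (\w.7)) in (5 < (let p = 3 in p)))) else (((if (let q = true in q) then (\r.1) else (\s.s)) (if true then (3 + 6) else (9 - 3))) - (let t = (\a.(2 == 4)) in (if false then (1 + 9) else (5 - 7)))))
step 1: [if@root] (((if (let q = true in q) then (\r.1) else (\s.s)) (if true then (3 + 6) else (9 - 3))) - (let t = (\a.(2 == 4)) in (if false then (1 + 9) else (5 - 7))))
step 2: [let@0.0.0] (((if true then (\r.1) else (\s.s)) (if true then (3 + 6) else (9 - 3))) - (let t = (\a.(2 == 4)) in (if false then (1 + 9) else (5 - 7))))
step 3: [if@0.0] (((\r.1) (if true then (3 + 6) else (9 - 3))) - (let t = (\a.(2 == 4)) in (if false then (1 + 9) else (5 - 7))))
step 4: [beta@0] (1 - (let t = (\a.(2 == 4)) in (if false then (1 + 9) else (5 - 7))))
step 5: [let@1] (1 - (if false then (1 + 9) else (5 - 7)))
step 6: [if@1] (1 - (5 - 7))

Answer: if at 1 : (if false then (1 + 9) else (5 - 7))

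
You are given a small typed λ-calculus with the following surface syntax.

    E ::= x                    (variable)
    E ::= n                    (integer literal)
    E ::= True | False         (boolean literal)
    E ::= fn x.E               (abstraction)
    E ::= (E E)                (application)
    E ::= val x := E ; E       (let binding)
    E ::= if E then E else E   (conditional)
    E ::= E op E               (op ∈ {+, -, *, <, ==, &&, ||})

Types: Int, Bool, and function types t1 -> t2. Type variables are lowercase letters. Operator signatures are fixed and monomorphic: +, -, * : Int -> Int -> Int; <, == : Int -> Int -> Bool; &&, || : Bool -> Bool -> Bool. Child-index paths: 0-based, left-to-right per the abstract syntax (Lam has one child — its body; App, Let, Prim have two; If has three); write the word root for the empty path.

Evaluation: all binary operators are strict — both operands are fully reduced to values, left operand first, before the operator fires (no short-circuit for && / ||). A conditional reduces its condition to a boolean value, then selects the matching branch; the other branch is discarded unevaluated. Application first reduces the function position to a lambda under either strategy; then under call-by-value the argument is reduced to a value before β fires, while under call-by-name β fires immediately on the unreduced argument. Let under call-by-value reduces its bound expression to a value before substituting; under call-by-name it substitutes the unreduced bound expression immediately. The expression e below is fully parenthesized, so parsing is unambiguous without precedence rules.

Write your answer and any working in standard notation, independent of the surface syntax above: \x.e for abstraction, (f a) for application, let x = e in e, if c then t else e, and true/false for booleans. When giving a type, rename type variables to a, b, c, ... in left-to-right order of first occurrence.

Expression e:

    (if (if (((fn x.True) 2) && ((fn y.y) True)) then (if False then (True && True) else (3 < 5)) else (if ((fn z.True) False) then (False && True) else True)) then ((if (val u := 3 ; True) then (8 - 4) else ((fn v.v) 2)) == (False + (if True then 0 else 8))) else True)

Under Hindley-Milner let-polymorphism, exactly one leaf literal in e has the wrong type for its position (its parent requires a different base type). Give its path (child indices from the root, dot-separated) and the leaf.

Answer: 1.1.0 : false

Trace:
\x._ : a -> Bool
  unify a -> Bool ~ Int -> b
  unify a ~ Int
  unify Bool ~ b
_ _ : Bool
  unify Bool ~ Bool
y : c
\y._ : c -> c
  unify c -> c ~ Bool -> d
  unify c ~ Bool
  unify Bool ~ d
_ _ : Bool
  unify Bool ~ Bool
  unify Bool ~ Bool
  unify Bool ~ Bool
  unify Bool ~ Bool
  unify Bool ~ Bool
  unify Int ~ Int
  unify Int ~ Int
  unify Bool ~ Bool
\z._ : e -> Bool
  unify e -> Bool ~ Bool -> f
  unify e ~ Bool
  unify Bool ~ f
_ _ : Bool
  unify Bool ~ Bool
  unify Bool ~ Bool
  unify Bool ~ Bool
  unify Bool ~ Bool
  unify Bool ~ Bool
  unify Bool ~ Bool
let u : Int
  unify Bool ~ Bool
  unify Int ~ Int
  unify Int ~ Int
v : g
\v._ : g -> g
  unify g -> g ~ Int -> h
  unify g ~ Int
  unify Int ~ h
_ _ : Int
  unify Int ~ Int
  unify Int ~ Int
  unify Bool ~ Int
  FAIL: mismatch Bool ~ Int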